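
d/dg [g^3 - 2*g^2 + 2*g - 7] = 3*g^2 - 4*g + 2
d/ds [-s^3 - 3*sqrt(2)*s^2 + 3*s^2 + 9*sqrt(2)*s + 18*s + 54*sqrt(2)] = -3*s^2 - 6*sqrt(2)*s + 6*s + 9*sqrt(2) + 18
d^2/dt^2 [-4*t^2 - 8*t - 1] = -8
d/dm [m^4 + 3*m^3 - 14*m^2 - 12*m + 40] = 4*m^3 + 9*m^2 - 28*m - 12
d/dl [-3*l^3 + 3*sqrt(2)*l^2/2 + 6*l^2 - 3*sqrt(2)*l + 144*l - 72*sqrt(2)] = -9*l^2 + 3*sqrt(2)*l + 12*l - 3*sqrt(2) + 144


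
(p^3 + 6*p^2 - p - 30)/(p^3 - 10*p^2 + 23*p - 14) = (p^2 + 8*p + 15)/(p^2 - 8*p + 7)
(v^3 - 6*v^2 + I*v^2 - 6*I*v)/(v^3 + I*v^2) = (v - 6)/v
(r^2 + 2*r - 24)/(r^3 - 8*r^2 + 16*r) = (r + 6)/(r*(r - 4))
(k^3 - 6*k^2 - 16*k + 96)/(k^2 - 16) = k - 6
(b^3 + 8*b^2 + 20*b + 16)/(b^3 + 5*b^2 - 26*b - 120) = (b^2 + 4*b + 4)/(b^2 + b - 30)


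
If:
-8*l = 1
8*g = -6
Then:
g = -3/4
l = -1/8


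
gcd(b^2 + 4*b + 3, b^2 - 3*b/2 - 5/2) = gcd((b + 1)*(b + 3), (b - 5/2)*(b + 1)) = b + 1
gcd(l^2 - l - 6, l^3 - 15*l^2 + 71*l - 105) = l - 3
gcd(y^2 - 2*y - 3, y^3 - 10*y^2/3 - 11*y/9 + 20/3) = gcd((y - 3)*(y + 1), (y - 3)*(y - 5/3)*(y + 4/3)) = y - 3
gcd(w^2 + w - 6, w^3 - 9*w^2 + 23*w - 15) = 1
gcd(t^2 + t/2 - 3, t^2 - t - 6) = t + 2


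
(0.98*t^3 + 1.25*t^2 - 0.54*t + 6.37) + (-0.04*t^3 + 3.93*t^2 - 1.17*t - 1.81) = 0.94*t^3 + 5.18*t^2 - 1.71*t + 4.56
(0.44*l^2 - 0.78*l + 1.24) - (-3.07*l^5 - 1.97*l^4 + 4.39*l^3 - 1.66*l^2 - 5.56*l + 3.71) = 3.07*l^5 + 1.97*l^4 - 4.39*l^3 + 2.1*l^2 + 4.78*l - 2.47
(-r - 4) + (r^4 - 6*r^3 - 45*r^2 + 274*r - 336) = r^4 - 6*r^3 - 45*r^2 + 273*r - 340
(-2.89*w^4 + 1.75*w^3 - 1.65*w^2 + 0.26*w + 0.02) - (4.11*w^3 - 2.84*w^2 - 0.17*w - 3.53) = -2.89*w^4 - 2.36*w^3 + 1.19*w^2 + 0.43*w + 3.55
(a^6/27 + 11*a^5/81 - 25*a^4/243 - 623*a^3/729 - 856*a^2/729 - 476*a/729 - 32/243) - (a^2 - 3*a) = a^6/27 + 11*a^5/81 - 25*a^4/243 - 623*a^3/729 - 1585*a^2/729 + 1711*a/729 - 32/243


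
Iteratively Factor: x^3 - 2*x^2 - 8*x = (x)*(x^2 - 2*x - 8) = x*(x - 4)*(x + 2)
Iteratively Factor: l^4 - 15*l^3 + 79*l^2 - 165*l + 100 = (l - 1)*(l^3 - 14*l^2 + 65*l - 100) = (l - 5)*(l - 1)*(l^2 - 9*l + 20) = (l - 5)^2*(l - 1)*(l - 4)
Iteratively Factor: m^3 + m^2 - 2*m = (m + 2)*(m^2 - m) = (m - 1)*(m + 2)*(m)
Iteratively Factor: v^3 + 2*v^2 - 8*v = (v + 4)*(v^2 - 2*v) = v*(v + 4)*(v - 2)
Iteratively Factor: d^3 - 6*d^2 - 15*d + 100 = (d - 5)*(d^2 - d - 20) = (d - 5)^2*(d + 4)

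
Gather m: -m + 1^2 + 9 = 10 - m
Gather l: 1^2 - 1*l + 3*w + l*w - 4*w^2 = l*(w - 1) - 4*w^2 + 3*w + 1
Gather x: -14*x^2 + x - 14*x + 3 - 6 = -14*x^2 - 13*x - 3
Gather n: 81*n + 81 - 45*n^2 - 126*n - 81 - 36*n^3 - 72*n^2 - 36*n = -36*n^3 - 117*n^2 - 81*n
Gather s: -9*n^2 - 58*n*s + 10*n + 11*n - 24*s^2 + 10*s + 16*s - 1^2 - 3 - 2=-9*n^2 + 21*n - 24*s^2 + s*(26 - 58*n) - 6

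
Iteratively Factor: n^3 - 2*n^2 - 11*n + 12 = (n - 4)*(n^2 + 2*n - 3) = (n - 4)*(n - 1)*(n + 3)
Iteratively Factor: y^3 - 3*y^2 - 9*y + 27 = (y - 3)*(y^2 - 9) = (y - 3)^2*(y + 3)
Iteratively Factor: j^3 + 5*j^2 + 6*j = (j)*(j^2 + 5*j + 6) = j*(j + 2)*(j + 3)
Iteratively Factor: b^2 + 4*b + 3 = (b + 1)*(b + 3)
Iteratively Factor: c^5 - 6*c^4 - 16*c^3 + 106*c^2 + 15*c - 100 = (c + 4)*(c^4 - 10*c^3 + 24*c^2 + 10*c - 25) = (c - 5)*(c + 4)*(c^3 - 5*c^2 - c + 5) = (c - 5)*(c - 1)*(c + 4)*(c^2 - 4*c - 5) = (c - 5)*(c - 1)*(c + 1)*(c + 4)*(c - 5)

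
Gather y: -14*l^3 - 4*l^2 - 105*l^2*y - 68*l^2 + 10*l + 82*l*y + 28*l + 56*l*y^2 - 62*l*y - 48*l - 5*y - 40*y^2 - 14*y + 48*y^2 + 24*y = -14*l^3 - 72*l^2 - 10*l + y^2*(56*l + 8) + y*(-105*l^2 + 20*l + 5)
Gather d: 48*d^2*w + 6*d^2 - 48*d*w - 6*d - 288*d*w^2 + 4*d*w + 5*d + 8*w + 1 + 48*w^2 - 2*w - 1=d^2*(48*w + 6) + d*(-288*w^2 - 44*w - 1) + 48*w^2 + 6*w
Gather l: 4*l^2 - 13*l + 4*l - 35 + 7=4*l^2 - 9*l - 28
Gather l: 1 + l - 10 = l - 9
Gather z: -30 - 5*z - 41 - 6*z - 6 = -11*z - 77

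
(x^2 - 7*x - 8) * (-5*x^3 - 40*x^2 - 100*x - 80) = -5*x^5 - 5*x^4 + 220*x^3 + 940*x^2 + 1360*x + 640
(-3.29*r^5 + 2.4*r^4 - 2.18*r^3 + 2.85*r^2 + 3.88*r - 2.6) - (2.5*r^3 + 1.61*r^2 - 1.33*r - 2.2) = -3.29*r^5 + 2.4*r^4 - 4.68*r^3 + 1.24*r^2 + 5.21*r - 0.4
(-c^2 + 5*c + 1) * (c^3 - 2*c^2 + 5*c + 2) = -c^5 + 7*c^4 - 14*c^3 + 21*c^2 + 15*c + 2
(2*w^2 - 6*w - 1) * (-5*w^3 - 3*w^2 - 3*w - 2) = -10*w^5 + 24*w^4 + 17*w^3 + 17*w^2 + 15*w + 2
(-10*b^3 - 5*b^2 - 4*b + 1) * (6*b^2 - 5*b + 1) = -60*b^5 + 20*b^4 - 9*b^3 + 21*b^2 - 9*b + 1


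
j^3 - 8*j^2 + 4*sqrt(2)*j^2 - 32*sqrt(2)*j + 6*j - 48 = (j - 8)*(j + sqrt(2))*(j + 3*sqrt(2))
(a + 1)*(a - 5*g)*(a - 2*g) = a^3 - 7*a^2*g + a^2 + 10*a*g^2 - 7*a*g + 10*g^2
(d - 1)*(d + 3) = d^2 + 2*d - 3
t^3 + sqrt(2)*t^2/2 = t^2*(t + sqrt(2)/2)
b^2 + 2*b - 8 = (b - 2)*(b + 4)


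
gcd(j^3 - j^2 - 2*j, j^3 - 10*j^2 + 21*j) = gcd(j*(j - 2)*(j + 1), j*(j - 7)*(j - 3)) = j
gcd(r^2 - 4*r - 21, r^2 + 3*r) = r + 3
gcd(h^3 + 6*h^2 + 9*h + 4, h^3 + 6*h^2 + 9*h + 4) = h^3 + 6*h^2 + 9*h + 4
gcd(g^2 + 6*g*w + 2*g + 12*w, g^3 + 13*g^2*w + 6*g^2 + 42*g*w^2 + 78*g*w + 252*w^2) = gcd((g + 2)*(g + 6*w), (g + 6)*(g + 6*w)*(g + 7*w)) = g + 6*w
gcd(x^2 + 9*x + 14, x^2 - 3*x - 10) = x + 2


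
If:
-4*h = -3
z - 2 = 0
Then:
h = 3/4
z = 2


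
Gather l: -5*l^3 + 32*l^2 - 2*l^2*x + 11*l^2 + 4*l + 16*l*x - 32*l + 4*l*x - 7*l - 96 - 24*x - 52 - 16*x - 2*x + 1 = -5*l^3 + l^2*(43 - 2*x) + l*(20*x - 35) - 42*x - 147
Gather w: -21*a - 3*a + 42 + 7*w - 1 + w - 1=-24*a + 8*w + 40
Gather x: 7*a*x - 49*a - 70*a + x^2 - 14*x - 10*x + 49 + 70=-119*a + x^2 + x*(7*a - 24) + 119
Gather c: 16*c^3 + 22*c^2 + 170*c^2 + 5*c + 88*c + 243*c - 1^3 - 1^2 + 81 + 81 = 16*c^3 + 192*c^2 + 336*c + 160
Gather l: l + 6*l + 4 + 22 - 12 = 7*l + 14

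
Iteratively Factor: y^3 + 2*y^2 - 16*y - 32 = (y + 4)*(y^2 - 2*y - 8) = (y + 2)*(y + 4)*(y - 4)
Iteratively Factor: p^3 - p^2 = (p)*(p^2 - p) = p*(p - 1)*(p)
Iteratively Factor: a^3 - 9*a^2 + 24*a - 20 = (a - 5)*(a^2 - 4*a + 4) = (a - 5)*(a - 2)*(a - 2)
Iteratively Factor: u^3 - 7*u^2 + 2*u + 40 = (u + 2)*(u^2 - 9*u + 20) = (u - 4)*(u + 2)*(u - 5)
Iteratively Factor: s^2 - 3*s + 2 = (s - 1)*(s - 2)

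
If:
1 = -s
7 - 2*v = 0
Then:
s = -1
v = 7/2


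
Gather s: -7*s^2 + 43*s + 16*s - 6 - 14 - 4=-7*s^2 + 59*s - 24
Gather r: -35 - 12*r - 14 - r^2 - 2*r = -r^2 - 14*r - 49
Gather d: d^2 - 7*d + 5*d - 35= d^2 - 2*d - 35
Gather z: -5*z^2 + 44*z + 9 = -5*z^2 + 44*z + 9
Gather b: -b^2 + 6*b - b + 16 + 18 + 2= -b^2 + 5*b + 36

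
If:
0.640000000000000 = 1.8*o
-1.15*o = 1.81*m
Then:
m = -0.23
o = 0.36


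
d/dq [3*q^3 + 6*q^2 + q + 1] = 9*q^2 + 12*q + 1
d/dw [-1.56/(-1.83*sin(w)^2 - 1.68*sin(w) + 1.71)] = -(5.7096*sin(w) + 2.6208)*cos(w)/(1.83*sin(w)^2 + 1.68*sin(w) - 1.71)^2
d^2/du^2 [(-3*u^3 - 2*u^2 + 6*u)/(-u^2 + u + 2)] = 10*(u^3 + 6*u^2 + 4)/(u^6 - 3*u^5 - 3*u^4 + 11*u^3 + 6*u^2 - 12*u - 8)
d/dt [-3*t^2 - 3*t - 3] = -6*t - 3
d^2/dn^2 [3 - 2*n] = 0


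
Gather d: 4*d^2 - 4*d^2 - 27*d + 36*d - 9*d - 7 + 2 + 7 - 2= 0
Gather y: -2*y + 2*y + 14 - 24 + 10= 0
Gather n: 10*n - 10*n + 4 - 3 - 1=0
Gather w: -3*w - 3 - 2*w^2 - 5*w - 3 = -2*w^2 - 8*w - 6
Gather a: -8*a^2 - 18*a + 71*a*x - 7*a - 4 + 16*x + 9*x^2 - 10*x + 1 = -8*a^2 + a*(71*x - 25) + 9*x^2 + 6*x - 3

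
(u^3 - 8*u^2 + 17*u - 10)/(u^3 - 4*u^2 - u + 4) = (u^2 - 7*u + 10)/(u^2 - 3*u - 4)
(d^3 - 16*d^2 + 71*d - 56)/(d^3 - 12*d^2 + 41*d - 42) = (d^2 - 9*d + 8)/(d^2 - 5*d + 6)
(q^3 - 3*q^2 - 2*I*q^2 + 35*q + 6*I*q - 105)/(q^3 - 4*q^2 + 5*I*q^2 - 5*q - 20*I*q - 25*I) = (q^2 - q*(3 + 7*I) + 21*I)/(q^2 - 4*q - 5)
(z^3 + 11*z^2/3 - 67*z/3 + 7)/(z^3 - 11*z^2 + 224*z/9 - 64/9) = 3*(z^2 + 4*z - 21)/(3*z^2 - 32*z + 64)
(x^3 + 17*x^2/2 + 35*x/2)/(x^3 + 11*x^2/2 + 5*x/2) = (2*x + 7)/(2*x + 1)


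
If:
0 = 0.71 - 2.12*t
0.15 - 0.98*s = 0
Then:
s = 0.15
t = 0.33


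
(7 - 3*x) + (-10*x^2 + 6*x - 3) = -10*x^2 + 3*x + 4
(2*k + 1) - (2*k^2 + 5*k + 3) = -2*k^2 - 3*k - 2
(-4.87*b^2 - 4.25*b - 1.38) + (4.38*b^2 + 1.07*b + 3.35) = -0.49*b^2 - 3.18*b + 1.97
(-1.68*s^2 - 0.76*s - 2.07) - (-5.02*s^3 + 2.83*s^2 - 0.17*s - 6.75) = 5.02*s^3 - 4.51*s^2 - 0.59*s + 4.68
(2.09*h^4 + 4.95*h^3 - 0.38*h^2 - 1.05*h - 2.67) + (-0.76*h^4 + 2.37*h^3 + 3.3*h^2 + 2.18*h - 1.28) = 1.33*h^4 + 7.32*h^3 + 2.92*h^2 + 1.13*h - 3.95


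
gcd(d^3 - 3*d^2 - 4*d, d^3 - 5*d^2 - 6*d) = d^2 + d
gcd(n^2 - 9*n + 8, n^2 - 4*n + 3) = n - 1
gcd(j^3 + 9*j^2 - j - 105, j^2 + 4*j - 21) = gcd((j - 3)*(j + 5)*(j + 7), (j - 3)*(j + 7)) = j^2 + 4*j - 21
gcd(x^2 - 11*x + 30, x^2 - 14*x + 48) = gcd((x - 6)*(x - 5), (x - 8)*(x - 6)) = x - 6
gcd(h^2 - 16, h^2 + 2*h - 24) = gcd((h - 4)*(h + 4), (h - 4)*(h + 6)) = h - 4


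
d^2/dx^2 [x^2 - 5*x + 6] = 2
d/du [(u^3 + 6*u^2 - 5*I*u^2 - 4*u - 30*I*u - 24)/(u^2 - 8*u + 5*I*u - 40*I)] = (u^4 + u^3*(-16 + 10*I) + u^2*(-19 - 20*I) + u*(-352 - 480*I) - 1392 + 280*I)/(u^4 + u^3*(-16 + 10*I) + u^2*(39 - 160*I) + u*(400 + 640*I) - 1600)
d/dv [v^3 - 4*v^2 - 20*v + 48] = 3*v^2 - 8*v - 20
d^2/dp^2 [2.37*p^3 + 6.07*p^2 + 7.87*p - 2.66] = 14.22*p + 12.14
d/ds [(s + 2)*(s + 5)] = 2*s + 7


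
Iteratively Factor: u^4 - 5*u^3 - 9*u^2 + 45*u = (u)*(u^3 - 5*u^2 - 9*u + 45) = u*(u - 3)*(u^2 - 2*u - 15) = u*(u - 3)*(u + 3)*(u - 5)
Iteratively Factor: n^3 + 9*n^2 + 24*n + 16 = (n + 4)*(n^2 + 5*n + 4) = (n + 4)^2*(n + 1)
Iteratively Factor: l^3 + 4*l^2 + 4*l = (l + 2)*(l^2 + 2*l) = (l + 2)^2*(l)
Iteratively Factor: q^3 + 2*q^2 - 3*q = (q + 3)*(q^2 - q) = q*(q + 3)*(q - 1)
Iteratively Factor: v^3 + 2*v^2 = (v)*(v^2 + 2*v) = v*(v + 2)*(v)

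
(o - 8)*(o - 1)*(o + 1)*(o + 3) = o^4 - 5*o^3 - 25*o^2 + 5*o + 24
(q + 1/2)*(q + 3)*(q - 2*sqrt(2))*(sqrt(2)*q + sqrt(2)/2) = sqrt(2)*q^4 - 4*q^3 + 4*sqrt(2)*q^3 - 16*q^2 + 13*sqrt(2)*q^2/4 - 13*q + 3*sqrt(2)*q/4 - 3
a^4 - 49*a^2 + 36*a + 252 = (a - 6)*(a - 3)*(a + 2)*(a + 7)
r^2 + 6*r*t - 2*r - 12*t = (r - 2)*(r + 6*t)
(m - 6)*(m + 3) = m^2 - 3*m - 18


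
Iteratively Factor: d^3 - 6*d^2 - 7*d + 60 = (d + 3)*(d^2 - 9*d + 20) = (d - 5)*(d + 3)*(d - 4)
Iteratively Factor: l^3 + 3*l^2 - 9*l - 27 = (l - 3)*(l^2 + 6*l + 9) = (l - 3)*(l + 3)*(l + 3)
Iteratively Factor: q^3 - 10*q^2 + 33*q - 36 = (q - 4)*(q^2 - 6*q + 9) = (q - 4)*(q - 3)*(q - 3)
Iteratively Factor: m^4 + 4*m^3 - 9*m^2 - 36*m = (m - 3)*(m^3 + 7*m^2 + 12*m) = m*(m - 3)*(m^2 + 7*m + 12) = m*(m - 3)*(m + 4)*(m + 3)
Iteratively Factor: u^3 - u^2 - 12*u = (u)*(u^2 - u - 12) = u*(u - 4)*(u + 3)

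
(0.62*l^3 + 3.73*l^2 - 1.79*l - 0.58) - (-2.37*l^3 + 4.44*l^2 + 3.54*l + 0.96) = 2.99*l^3 - 0.71*l^2 - 5.33*l - 1.54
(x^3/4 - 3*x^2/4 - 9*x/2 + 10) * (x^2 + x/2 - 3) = x^5/4 - 5*x^4/8 - 45*x^3/8 + 10*x^2 + 37*x/2 - 30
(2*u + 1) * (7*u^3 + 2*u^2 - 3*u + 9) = 14*u^4 + 11*u^3 - 4*u^2 + 15*u + 9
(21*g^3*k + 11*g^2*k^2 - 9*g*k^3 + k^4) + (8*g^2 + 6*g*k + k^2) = 21*g^3*k + 11*g^2*k^2 + 8*g^2 - 9*g*k^3 + 6*g*k + k^4 + k^2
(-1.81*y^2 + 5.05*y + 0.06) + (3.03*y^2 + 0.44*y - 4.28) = 1.22*y^2 + 5.49*y - 4.22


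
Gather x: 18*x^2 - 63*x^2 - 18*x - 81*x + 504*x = -45*x^2 + 405*x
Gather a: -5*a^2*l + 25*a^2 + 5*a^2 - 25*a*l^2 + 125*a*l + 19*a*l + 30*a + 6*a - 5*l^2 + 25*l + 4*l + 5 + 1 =a^2*(30 - 5*l) + a*(-25*l^2 + 144*l + 36) - 5*l^2 + 29*l + 6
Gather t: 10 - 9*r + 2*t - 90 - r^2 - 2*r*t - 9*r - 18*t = -r^2 - 18*r + t*(-2*r - 16) - 80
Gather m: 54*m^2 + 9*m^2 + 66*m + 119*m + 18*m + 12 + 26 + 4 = 63*m^2 + 203*m + 42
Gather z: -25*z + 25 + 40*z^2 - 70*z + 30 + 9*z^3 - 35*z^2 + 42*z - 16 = 9*z^3 + 5*z^2 - 53*z + 39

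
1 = 1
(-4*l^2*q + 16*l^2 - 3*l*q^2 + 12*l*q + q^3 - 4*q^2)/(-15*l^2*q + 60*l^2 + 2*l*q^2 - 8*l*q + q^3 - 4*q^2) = (-4*l^2 - 3*l*q + q^2)/(-15*l^2 + 2*l*q + q^2)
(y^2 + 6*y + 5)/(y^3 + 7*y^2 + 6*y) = (y + 5)/(y*(y + 6))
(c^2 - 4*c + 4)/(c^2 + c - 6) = (c - 2)/(c + 3)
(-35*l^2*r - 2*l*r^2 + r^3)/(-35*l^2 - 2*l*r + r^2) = r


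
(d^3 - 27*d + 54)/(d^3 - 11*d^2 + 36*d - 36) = (d^2 + 3*d - 18)/(d^2 - 8*d + 12)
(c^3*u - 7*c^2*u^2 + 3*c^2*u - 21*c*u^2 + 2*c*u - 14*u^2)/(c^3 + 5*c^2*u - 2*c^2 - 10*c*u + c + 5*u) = u*(c^3 - 7*c^2*u + 3*c^2 - 21*c*u + 2*c - 14*u)/(c^3 + 5*c^2*u - 2*c^2 - 10*c*u + c + 5*u)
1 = 1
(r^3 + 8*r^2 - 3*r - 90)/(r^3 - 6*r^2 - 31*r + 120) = (r + 6)/(r - 8)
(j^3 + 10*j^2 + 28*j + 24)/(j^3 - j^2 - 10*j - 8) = (j^2 + 8*j + 12)/(j^2 - 3*j - 4)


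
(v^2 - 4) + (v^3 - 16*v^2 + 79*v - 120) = v^3 - 15*v^2 + 79*v - 124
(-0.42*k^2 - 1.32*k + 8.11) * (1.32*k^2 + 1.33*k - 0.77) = -0.5544*k^4 - 2.301*k^3 + 9.273*k^2 + 11.8027*k - 6.2447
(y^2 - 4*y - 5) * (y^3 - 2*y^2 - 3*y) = y^5 - 6*y^4 + 22*y^2 + 15*y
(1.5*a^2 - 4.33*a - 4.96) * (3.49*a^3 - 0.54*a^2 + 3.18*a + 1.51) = 5.235*a^5 - 15.9217*a^4 - 10.2022*a^3 - 8.826*a^2 - 22.3111*a - 7.4896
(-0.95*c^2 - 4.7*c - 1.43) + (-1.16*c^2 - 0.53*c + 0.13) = -2.11*c^2 - 5.23*c - 1.3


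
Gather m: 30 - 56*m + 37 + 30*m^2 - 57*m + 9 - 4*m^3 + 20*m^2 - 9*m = -4*m^3 + 50*m^2 - 122*m + 76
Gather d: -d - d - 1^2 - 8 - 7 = -2*d - 16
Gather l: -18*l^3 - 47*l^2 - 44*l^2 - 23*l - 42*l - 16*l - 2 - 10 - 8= -18*l^3 - 91*l^2 - 81*l - 20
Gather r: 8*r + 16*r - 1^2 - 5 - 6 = 24*r - 12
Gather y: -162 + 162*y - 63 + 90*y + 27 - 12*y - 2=240*y - 200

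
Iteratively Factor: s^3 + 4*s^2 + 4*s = (s)*(s^2 + 4*s + 4) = s*(s + 2)*(s + 2)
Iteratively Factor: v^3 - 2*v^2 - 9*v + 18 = (v + 3)*(v^2 - 5*v + 6) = (v - 2)*(v + 3)*(v - 3)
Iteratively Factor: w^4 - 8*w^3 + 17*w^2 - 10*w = (w - 1)*(w^3 - 7*w^2 + 10*w) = (w - 5)*(w - 1)*(w^2 - 2*w) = w*(w - 5)*(w - 1)*(w - 2)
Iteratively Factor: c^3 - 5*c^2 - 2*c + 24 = (c - 3)*(c^2 - 2*c - 8) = (c - 3)*(c + 2)*(c - 4)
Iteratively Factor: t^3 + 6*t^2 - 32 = (t - 2)*(t^2 + 8*t + 16) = (t - 2)*(t + 4)*(t + 4)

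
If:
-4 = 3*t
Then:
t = -4/3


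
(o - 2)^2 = o^2 - 4*o + 4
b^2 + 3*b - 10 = (b - 2)*(b + 5)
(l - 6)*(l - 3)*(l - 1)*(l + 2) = l^4 - 8*l^3 + 7*l^2 + 36*l - 36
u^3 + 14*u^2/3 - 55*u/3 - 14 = (u - 3)*(u + 2/3)*(u + 7)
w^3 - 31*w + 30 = (w - 5)*(w - 1)*(w + 6)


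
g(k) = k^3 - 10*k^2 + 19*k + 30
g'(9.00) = 82.00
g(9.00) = 120.00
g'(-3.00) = 106.00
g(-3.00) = -144.00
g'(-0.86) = 38.42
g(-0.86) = 5.63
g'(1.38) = -2.89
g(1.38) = 39.80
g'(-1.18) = 46.78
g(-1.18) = -7.99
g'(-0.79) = 36.67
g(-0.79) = 8.26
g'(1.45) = -3.69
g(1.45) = 39.57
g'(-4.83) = 185.59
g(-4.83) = -407.74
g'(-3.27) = 116.48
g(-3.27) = -174.02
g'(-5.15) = 201.57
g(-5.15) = -469.67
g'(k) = 3*k^2 - 20*k + 19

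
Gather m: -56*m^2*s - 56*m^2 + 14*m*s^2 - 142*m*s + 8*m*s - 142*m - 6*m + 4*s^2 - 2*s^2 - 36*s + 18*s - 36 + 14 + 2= m^2*(-56*s - 56) + m*(14*s^2 - 134*s - 148) + 2*s^2 - 18*s - 20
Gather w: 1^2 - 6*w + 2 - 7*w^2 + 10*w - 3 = -7*w^2 + 4*w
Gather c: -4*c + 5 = 5 - 4*c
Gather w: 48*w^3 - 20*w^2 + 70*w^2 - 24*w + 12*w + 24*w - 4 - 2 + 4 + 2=48*w^3 + 50*w^2 + 12*w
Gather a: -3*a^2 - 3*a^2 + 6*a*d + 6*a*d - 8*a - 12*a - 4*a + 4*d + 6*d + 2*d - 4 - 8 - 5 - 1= -6*a^2 + a*(12*d - 24) + 12*d - 18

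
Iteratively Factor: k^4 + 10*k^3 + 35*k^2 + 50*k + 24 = (k + 4)*(k^3 + 6*k^2 + 11*k + 6) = (k + 1)*(k + 4)*(k^2 + 5*k + 6) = (k + 1)*(k + 2)*(k + 4)*(k + 3)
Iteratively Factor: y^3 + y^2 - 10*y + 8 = (y - 1)*(y^2 + 2*y - 8) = (y - 1)*(y + 4)*(y - 2)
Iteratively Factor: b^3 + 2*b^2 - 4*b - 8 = (b - 2)*(b^2 + 4*b + 4) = (b - 2)*(b + 2)*(b + 2)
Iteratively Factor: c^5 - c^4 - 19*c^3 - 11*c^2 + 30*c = (c)*(c^4 - c^3 - 19*c^2 - 11*c + 30) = c*(c + 2)*(c^3 - 3*c^2 - 13*c + 15) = c*(c - 1)*(c + 2)*(c^2 - 2*c - 15) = c*(c - 1)*(c + 2)*(c + 3)*(c - 5)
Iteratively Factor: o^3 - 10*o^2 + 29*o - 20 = (o - 4)*(o^2 - 6*o + 5) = (o - 5)*(o - 4)*(o - 1)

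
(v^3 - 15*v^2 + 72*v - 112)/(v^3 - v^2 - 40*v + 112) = (v - 7)/(v + 7)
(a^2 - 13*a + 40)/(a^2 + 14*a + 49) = (a^2 - 13*a + 40)/(a^2 + 14*a + 49)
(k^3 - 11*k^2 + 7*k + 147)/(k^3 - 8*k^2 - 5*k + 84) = (k - 7)/(k - 4)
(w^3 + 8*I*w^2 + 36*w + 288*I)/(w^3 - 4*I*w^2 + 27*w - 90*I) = (w^2 + 14*I*w - 48)/(w^2 + 2*I*w + 15)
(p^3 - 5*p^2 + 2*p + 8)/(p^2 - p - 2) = p - 4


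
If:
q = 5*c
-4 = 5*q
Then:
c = -4/25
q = -4/5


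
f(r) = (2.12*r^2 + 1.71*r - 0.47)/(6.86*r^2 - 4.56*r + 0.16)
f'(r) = (4.56 - 13.72*r)*(2.12*r^2 + 1.71*r - 0.47)/(6.86*r^2 - 4.56*r + 0.16)^2 + (4.24*r + 1.71)/(6.86*r^2 - 4.56*r + 0.16) = (-21.3978*r^2 + 7.1268*r - 1.8696)/(47.0596*r^4 - 62.5632*r^3 + 22.9888*r^2 - 1.4592*r + 0.0256)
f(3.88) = 0.44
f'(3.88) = -0.04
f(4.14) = 0.43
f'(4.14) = -0.03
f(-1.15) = 0.03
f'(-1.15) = -0.18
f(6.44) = 0.39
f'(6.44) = -0.01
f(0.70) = 5.36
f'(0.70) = -67.88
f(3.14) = 0.48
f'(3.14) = -0.07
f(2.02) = 0.61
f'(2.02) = -0.21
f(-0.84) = -0.05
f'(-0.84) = -0.29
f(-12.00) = 0.27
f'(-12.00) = -0.00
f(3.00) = 0.49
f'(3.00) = -0.07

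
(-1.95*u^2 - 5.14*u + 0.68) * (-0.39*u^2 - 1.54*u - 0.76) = 0.7605*u^4 + 5.0076*u^3 + 9.1324*u^2 + 2.8592*u - 0.5168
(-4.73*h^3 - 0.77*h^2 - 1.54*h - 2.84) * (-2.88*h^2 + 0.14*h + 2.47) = 13.6224*h^5 + 1.5554*h^4 - 7.3557*h^3 + 6.0617*h^2 - 4.2014*h - 7.0148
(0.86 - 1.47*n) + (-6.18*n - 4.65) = -7.65*n - 3.79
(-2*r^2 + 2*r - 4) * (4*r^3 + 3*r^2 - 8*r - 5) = -8*r^5 + 2*r^4 + 6*r^3 - 18*r^2 + 22*r + 20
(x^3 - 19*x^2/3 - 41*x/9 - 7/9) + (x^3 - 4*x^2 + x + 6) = 2*x^3 - 31*x^2/3 - 32*x/9 + 47/9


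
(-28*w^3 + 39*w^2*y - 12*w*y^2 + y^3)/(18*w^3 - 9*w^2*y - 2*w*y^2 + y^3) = (-28*w^3 + 39*w^2*y - 12*w*y^2 + y^3)/(18*w^3 - 9*w^2*y - 2*w*y^2 + y^3)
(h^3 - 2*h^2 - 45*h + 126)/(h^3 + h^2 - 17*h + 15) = (h^2 + h - 42)/(h^2 + 4*h - 5)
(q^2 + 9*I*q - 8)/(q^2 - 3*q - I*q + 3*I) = (q^2 + 9*I*q - 8)/(q^2 - 3*q - I*q + 3*I)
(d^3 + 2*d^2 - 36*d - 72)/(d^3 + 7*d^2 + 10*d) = (d^2 - 36)/(d*(d + 5))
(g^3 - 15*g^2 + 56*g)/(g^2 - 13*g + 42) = g*(g - 8)/(g - 6)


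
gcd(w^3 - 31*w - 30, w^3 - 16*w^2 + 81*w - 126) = w - 6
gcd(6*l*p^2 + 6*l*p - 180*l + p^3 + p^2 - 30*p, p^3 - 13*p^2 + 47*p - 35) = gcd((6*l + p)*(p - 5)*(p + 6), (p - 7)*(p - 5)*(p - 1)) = p - 5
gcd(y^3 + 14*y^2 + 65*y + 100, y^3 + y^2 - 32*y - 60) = y + 5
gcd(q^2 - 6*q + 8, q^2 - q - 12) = q - 4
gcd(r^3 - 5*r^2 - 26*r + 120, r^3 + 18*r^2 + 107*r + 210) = r + 5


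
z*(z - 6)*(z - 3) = z^3 - 9*z^2 + 18*z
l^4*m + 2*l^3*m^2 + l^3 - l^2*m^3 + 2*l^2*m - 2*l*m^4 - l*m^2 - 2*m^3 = (l - m)*(l + m)*(l + 2*m)*(l*m + 1)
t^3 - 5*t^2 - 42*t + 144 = (t - 8)*(t - 3)*(t + 6)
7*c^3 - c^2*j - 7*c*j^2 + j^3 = (-7*c + j)*(-c + j)*(c + j)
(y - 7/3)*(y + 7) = y^2 + 14*y/3 - 49/3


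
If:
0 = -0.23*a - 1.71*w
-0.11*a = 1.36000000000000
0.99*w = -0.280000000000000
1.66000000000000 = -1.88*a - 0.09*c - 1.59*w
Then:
No Solution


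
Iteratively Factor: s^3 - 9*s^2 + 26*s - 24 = (s - 2)*(s^2 - 7*s + 12) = (s - 4)*(s - 2)*(s - 3)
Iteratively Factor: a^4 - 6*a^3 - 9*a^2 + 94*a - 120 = (a - 2)*(a^3 - 4*a^2 - 17*a + 60) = (a - 3)*(a - 2)*(a^2 - a - 20) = (a - 3)*(a - 2)*(a + 4)*(a - 5)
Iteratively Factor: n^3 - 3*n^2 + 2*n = (n - 2)*(n^2 - n) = n*(n - 2)*(n - 1)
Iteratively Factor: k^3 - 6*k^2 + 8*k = (k - 4)*(k^2 - 2*k) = k*(k - 4)*(k - 2)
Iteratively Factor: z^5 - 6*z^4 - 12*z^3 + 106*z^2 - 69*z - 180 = (z + 4)*(z^4 - 10*z^3 + 28*z^2 - 6*z - 45) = (z - 3)*(z + 4)*(z^3 - 7*z^2 + 7*z + 15) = (z - 3)^2*(z + 4)*(z^2 - 4*z - 5) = (z - 3)^2*(z + 1)*(z + 4)*(z - 5)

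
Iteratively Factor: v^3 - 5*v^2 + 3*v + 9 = (v - 3)*(v^2 - 2*v - 3) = (v - 3)*(v + 1)*(v - 3)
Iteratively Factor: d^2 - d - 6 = (d + 2)*(d - 3)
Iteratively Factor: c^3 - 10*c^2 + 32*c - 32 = (c - 4)*(c^2 - 6*c + 8) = (c - 4)*(c - 2)*(c - 4)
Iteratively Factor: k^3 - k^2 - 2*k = (k + 1)*(k^2 - 2*k) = (k - 2)*(k + 1)*(k)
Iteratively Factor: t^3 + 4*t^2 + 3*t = (t + 3)*(t^2 + t) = t*(t + 3)*(t + 1)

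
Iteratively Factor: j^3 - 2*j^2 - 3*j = (j - 3)*(j^2 + j) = j*(j - 3)*(j + 1)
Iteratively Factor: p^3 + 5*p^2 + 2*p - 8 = (p + 4)*(p^2 + p - 2) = (p - 1)*(p + 4)*(p + 2)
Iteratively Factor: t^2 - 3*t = (t - 3)*(t)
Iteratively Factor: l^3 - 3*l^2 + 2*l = (l)*(l^2 - 3*l + 2) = l*(l - 2)*(l - 1)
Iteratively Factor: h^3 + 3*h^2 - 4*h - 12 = (h + 3)*(h^2 - 4) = (h - 2)*(h + 3)*(h + 2)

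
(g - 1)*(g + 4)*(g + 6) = g^3 + 9*g^2 + 14*g - 24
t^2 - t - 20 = (t - 5)*(t + 4)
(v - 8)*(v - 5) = v^2 - 13*v + 40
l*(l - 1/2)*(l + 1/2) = l^3 - l/4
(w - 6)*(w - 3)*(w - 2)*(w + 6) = w^4 - 5*w^3 - 30*w^2 + 180*w - 216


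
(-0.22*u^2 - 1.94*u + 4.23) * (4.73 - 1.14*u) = 0.2508*u^3 + 1.171*u^2 - 13.9984*u + 20.0079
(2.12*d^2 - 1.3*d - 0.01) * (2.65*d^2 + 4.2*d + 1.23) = 5.618*d^4 + 5.459*d^3 - 2.8789*d^2 - 1.641*d - 0.0123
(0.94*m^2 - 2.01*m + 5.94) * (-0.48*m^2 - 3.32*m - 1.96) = -0.4512*m^4 - 2.156*m^3 + 1.9796*m^2 - 15.7812*m - 11.6424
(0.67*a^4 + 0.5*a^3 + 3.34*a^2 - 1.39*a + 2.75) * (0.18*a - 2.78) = 0.1206*a^5 - 1.7726*a^4 - 0.7888*a^3 - 9.5354*a^2 + 4.3592*a - 7.645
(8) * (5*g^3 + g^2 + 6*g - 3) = 40*g^3 + 8*g^2 + 48*g - 24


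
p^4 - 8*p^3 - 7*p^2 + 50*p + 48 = (p - 8)*(p - 3)*(p + 1)*(p + 2)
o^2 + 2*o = o*(o + 2)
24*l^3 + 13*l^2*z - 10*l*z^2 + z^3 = (-8*l + z)*(-3*l + z)*(l + z)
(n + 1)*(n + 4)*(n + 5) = n^3 + 10*n^2 + 29*n + 20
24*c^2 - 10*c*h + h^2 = (-6*c + h)*(-4*c + h)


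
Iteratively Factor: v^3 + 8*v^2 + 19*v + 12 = (v + 4)*(v^2 + 4*v + 3) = (v + 3)*(v + 4)*(v + 1)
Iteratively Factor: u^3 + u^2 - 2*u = (u - 1)*(u^2 + 2*u) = (u - 1)*(u + 2)*(u)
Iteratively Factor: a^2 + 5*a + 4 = (a + 4)*(a + 1)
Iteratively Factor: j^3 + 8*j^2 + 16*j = (j + 4)*(j^2 + 4*j) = j*(j + 4)*(j + 4)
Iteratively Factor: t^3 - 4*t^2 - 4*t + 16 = (t + 2)*(t^2 - 6*t + 8) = (t - 4)*(t + 2)*(t - 2)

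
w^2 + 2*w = w*(w + 2)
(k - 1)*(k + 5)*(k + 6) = k^3 + 10*k^2 + 19*k - 30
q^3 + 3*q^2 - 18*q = q*(q - 3)*(q + 6)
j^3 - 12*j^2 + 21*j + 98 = (j - 7)^2*(j + 2)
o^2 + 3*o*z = o*(o + 3*z)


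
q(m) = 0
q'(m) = 0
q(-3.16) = 0.00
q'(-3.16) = 0.00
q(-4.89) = 0.00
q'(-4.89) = 0.00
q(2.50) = 0.00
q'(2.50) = 0.00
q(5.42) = 0.00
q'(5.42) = 0.00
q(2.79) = 0.00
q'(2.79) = 0.00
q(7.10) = 0.00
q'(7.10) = 0.00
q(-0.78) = 0.00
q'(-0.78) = 0.00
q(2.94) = 0.00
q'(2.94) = 0.00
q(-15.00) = 0.00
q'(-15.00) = 0.00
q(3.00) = 0.00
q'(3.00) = 0.00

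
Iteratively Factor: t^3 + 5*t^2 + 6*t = (t)*(t^2 + 5*t + 6) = t*(t + 2)*(t + 3)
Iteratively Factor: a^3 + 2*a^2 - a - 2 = (a + 1)*(a^2 + a - 2) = (a - 1)*(a + 1)*(a + 2)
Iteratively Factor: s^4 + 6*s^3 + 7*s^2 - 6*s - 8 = (s - 1)*(s^3 + 7*s^2 + 14*s + 8) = (s - 1)*(s + 2)*(s^2 + 5*s + 4) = (s - 1)*(s + 1)*(s + 2)*(s + 4)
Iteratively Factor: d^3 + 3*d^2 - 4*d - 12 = (d + 2)*(d^2 + d - 6) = (d + 2)*(d + 3)*(d - 2)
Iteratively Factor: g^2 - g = (g - 1)*(g)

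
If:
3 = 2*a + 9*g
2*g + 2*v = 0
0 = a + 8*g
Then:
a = 24/7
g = -3/7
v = 3/7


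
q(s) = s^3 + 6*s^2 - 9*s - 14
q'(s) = 3*s^2 + 12*s - 9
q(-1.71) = 13.93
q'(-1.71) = -20.75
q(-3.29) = 44.94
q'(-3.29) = -16.01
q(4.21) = 129.07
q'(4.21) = 94.69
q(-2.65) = 33.38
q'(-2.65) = -19.73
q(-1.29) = 5.45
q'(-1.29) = -19.49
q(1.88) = -3.07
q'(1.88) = 24.16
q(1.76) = -5.80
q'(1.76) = 21.41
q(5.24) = 247.46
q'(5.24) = 136.25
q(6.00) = 364.00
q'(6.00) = 171.00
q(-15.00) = -1904.00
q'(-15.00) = 486.00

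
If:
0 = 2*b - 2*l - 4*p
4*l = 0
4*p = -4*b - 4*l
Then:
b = 0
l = 0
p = 0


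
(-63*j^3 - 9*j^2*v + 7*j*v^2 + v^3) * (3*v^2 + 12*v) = -189*j^3*v^2 - 756*j^3*v - 27*j^2*v^3 - 108*j^2*v^2 + 21*j*v^4 + 84*j*v^3 + 3*v^5 + 12*v^4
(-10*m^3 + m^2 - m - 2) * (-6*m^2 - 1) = 60*m^5 - 6*m^4 + 16*m^3 + 11*m^2 + m + 2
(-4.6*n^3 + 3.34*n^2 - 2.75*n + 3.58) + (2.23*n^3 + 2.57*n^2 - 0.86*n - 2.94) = -2.37*n^3 + 5.91*n^2 - 3.61*n + 0.64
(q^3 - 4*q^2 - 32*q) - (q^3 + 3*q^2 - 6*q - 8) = -7*q^2 - 26*q + 8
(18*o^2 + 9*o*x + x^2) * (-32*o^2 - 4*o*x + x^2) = -576*o^4 - 360*o^3*x - 50*o^2*x^2 + 5*o*x^3 + x^4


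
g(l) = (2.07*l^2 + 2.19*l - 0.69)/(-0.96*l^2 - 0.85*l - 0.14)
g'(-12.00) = 0.00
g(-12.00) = -2.12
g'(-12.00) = 0.00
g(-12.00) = -2.12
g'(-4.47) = 0.06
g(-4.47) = -1.99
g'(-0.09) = -141.51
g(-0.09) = 12.21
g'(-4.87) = 0.05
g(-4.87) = -2.01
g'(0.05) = -28.88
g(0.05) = 3.11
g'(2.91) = -0.03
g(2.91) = -2.16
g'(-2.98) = 0.21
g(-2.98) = -1.82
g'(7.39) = 0.00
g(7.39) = -2.18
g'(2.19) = -0.08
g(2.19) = -2.12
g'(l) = (1.92*l + 0.85)*(2.07*l^2 + 2.19*l - 0.69)/(-0.96*l^2 - 0.85*l - 0.14)^2 + (4.14*l + 2.19)/(-0.96*l^2 - 0.85*l - 0.14) = (0.3429*l^2 - 1.9044*l - 0.8931)/(0.9216*l^4 + 1.632*l^3 + 0.9913*l^2 + 0.238*l + 0.0196)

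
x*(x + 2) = x^2 + 2*x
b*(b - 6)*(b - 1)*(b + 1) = b^4 - 6*b^3 - b^2 + 6*b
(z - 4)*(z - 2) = z^2 - 6*z + 8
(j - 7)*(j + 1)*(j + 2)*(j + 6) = j^4 + 2*j^3 - 43*j^2 - 128*j - 84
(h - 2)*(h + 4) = h^2 + 2*h - 8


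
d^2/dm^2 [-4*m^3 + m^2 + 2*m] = 2 - 24*m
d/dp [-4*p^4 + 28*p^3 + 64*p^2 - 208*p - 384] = -16*p^3 + 84*p^2 + 128*p - 208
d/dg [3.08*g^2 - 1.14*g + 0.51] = 6.16*g - 1.14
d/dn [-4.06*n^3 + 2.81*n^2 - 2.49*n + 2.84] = -12.18*n^2 + 5.62*n - 2.49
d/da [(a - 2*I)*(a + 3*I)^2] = (a + 3*I)*(3*a - I)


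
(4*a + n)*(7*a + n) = 28*a^2 + 11*a*n + n^2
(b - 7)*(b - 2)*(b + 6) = b^3 - 3*b^2 - 40*b + 84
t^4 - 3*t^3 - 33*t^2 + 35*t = t*(t - 7)*(t - 1)*(t + 5)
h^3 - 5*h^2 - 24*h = h*(h - 8)*(h + 3)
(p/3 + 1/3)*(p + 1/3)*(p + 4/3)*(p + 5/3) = p^4/3 + 13*p^3/9 + 59*p^2/27 + 107*p/81 + 20/81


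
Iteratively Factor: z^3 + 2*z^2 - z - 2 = (z + 1)*(z^2 + z - 2) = (z + 1)*(z + 2)*(z - 1)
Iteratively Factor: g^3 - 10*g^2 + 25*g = (g - 5)*(g^2 - 5*g) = (g - 5)^2*(g)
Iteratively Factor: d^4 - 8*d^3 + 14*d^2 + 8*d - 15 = (d - 1)*(d^3 - 7*d^2 + 7*d + 15) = (d - 5)*(d - 1)*(d^2 - 2*d - 3) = (d - 5)*(d - 1)*(d + 1)*(d - 3)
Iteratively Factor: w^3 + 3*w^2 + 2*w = (w + 2)*(w^2 + w) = (w + 1)*(w + 2)*(w)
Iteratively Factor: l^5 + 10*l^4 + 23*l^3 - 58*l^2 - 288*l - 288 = (l + 2)*(l^4 + 8*l^3 + 7*l^2 - 72*l - 144) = (l + 2)*(l + 4)*(l^3 + 4*l^2 - 9*l - 36) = (l - 3)*(l + 2)*(l + 4)*(l^2 + 7*l + 12) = (l - 3)*(l + 2)*(l + 3)*(l + 4)*(l + 4)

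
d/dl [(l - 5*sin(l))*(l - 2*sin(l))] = -7*l*cos(l) + 2*l - 7*sin(l) + 10*sin(2*l)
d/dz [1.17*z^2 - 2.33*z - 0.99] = 2.34*z - 2.33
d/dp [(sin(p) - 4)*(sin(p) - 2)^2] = (sin(p) - 2)*(3*sin(p) - 10)*cos(p)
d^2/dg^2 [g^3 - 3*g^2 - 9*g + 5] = 6*g - 6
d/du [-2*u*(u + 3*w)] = -4*u - 6*w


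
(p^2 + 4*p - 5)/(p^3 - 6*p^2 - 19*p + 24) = (p + 5)/(p^2 - 5*p - 24)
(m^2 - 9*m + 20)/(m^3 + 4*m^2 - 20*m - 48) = (m - 5)/(m^2 + 8*m + 12)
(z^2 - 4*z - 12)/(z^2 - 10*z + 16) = (z^2 - 4*z - 12)/(z^2 - 10*z + 16)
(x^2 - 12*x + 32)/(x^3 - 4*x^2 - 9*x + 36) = (x - 8)/(x^2 - 9)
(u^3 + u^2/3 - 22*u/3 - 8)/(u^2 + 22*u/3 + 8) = (u^2 - u - 6)/(u + 6)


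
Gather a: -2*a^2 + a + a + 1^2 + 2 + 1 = -2*a^2 + 2*a + 4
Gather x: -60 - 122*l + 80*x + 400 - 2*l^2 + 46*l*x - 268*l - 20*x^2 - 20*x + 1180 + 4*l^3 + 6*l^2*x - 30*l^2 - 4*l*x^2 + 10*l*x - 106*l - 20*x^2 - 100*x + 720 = 4*l^3 - 32*l^2 - 496*l + x^2*(-4*l - 40) + x*(6*l^2 + 56*l - 40) + 2240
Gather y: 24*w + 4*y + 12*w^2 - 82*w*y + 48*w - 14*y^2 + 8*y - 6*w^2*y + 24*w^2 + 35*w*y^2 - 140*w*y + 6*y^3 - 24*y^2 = 36*w^2 + 72*w + 6*y^3 + y^2*(35*w - 38) + y*(-6*w^2 - 222*w + 12)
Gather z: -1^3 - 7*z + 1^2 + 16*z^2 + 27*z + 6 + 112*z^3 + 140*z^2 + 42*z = 112*z^3 + 156*z^2 + 62*z + 6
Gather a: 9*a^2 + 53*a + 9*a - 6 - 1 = 9*a^2 + 62*a - 7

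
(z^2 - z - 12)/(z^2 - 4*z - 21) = (z - 4)/(z - 7)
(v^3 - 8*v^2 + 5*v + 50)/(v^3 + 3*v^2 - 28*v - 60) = (v - 5)/(v + 6)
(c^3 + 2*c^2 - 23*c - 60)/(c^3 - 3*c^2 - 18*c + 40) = (c + 3)/(c - 2)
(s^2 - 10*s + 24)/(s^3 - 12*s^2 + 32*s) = (s - 6)/(s*(s - 8))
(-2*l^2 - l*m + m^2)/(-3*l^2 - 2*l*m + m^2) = (2*l - m)/(3*l - m)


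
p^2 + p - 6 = (p - 2)*(p + 3)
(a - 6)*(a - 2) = a^2 - 8*a + 12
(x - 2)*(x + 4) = x^2 + 2*x - 8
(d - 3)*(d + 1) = d^2 - 2*d - 3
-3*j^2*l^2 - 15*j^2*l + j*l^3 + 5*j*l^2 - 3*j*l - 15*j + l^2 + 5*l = (-3*j + l)*(l + 5)*(j*l + 1)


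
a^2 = a^2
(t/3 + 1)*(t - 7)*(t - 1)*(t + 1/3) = t^4/3 - 14*t^3/9 - 56*t^2/9 + 46*t/9 + 7/3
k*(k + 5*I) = k^2 + 5*I*k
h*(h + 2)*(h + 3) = h^3 + 5*h^2 + 6*h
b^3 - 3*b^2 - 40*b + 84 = (b - 7)*(b - 2)*(b + 6)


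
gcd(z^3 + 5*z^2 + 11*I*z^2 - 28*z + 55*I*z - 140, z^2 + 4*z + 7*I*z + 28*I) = z + 7*I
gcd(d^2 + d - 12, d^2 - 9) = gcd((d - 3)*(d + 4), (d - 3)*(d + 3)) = d - 3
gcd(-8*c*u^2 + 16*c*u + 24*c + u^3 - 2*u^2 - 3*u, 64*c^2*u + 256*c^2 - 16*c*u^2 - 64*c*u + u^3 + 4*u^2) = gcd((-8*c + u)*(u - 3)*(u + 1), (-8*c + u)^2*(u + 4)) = -8*c + u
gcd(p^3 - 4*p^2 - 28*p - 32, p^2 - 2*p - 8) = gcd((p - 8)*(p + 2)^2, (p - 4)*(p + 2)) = p + 2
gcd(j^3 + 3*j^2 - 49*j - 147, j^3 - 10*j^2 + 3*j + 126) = j^2 - 4*j - 21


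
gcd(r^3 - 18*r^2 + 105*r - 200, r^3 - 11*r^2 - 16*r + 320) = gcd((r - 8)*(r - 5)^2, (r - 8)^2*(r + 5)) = r - 8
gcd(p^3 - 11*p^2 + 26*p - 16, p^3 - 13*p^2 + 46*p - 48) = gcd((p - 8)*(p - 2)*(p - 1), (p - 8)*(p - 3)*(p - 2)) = p^2 - 10*p + 16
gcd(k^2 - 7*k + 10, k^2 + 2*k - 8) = k - 2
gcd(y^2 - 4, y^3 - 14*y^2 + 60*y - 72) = y - 2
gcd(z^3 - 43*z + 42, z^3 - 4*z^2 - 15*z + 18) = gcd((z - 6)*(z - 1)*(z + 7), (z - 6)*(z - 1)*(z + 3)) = z^2 - 7*z + 6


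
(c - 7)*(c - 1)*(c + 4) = c^3 - 4*c^2 - 25*c + 28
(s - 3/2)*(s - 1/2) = s^2 - 2*s + 3/4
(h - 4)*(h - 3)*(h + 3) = h^3 - 4*h^2 - 9*h + 36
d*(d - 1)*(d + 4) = d^3 + 3*d^2 - 4*d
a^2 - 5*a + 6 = (a - 3)*(a - 2)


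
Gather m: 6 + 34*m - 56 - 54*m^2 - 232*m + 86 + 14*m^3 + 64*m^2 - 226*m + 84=14*m^3 + 10*m^2 - 424*m + 120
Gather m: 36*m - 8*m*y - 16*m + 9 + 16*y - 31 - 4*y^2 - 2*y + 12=m*(20 - 8*y) - 4*y^2 + 14*y - 10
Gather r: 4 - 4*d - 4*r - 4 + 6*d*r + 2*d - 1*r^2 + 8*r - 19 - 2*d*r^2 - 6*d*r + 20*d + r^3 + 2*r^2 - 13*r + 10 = 18*d + r^3 + r^2*(1 - 2*d) - 9*r - 9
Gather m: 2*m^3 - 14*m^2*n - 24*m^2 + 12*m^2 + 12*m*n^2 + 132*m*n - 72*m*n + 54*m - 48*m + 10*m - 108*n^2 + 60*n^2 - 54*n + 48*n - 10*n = 2*m^3 + m^2*(-14*n - 12) + m*(12*n^2 + 60*n + 16) - 48*n^2 - 16*n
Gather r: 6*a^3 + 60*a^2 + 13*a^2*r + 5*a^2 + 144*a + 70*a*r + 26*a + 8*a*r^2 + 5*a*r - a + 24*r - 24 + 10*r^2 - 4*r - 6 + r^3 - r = 6*a^3 + 65*a^2 + 169*a + r^3 + r^2*(8*a + 10) + r*(13*a^2 + 75*a + 19) - 30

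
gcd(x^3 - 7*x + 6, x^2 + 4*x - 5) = x - 1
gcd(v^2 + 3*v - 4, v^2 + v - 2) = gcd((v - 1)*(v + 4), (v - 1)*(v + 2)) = v - 1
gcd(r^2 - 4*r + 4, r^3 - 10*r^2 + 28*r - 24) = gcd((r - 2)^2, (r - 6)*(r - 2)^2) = r^2 - 4*r + 4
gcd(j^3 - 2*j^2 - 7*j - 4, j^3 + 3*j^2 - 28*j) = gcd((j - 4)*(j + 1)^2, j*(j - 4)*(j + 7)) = j - 4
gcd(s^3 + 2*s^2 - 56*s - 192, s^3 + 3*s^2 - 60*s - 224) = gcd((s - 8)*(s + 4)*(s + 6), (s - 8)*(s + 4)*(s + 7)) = s^2 - 4*s - 32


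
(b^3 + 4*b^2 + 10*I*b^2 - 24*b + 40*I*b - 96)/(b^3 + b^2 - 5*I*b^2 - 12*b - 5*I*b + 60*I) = (b^2 + 10*I*b - 24)/(b^2 - b*(3 + 5*I) + 15*I)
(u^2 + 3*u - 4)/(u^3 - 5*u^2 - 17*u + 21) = (u + 4)/(u^2 - 4*u - 21)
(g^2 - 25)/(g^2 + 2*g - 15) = (g - 5)/(g - 3)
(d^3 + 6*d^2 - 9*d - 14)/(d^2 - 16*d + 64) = (d^3 + 6*d^2 - 9*d - 14)/(d^2 - 16*d + 64)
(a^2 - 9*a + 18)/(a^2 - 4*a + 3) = (a - 6)/(a - 1)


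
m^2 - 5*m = m*(m - 5)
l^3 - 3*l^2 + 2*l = l*(l - 2)*(l - 1)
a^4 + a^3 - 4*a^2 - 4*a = a*(a - 2)*(a + 1)*(a + 2)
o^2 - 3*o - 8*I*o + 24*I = (o - 3)*(o - 8*I)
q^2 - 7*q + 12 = (q - 4)*(q - 3)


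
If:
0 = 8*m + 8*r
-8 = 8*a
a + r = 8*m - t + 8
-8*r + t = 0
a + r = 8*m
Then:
No Solution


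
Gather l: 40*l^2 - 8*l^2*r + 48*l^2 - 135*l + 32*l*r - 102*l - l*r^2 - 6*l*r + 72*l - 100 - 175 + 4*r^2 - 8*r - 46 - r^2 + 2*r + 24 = l^2*(88 - 8*r) + l*(-r^2 + 26*r - 165) + 3*r^2 - 6*r - 297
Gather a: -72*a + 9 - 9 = -72*a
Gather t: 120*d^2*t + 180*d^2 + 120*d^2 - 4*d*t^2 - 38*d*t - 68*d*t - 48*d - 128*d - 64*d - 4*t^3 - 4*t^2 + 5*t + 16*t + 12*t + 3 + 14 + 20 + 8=300*d^2 - 240*d - 4*t^3 + t^2*(-4*d - 4) + t*(120*d^2 - 106*d + 33) + 45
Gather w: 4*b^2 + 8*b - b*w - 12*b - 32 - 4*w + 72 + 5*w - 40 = 4*b^2 - 4*b + w*(1 - b)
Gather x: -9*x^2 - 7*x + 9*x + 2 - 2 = -9*x^2 + 2*x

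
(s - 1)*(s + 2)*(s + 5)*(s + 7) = s^4 + 13*s^3 + 45*s^2 + 11*s - 70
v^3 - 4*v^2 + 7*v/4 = v*(v - 7/2)*(v - 1/2)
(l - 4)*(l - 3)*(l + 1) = l^3 - 6*l^2 + 5*l + 12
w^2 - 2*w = w*(w - 2)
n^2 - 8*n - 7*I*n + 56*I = (n - 8)*(n - 7*I)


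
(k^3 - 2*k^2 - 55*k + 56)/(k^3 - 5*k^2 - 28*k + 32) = (k + 7)/(k + 4)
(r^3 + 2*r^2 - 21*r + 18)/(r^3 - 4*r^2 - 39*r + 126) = (r - 1)/(r - 7)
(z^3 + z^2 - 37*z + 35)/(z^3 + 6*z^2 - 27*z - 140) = (z - 1)/(z + 4)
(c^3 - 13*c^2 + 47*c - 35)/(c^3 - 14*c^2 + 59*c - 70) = (c - 1)/(c - 2)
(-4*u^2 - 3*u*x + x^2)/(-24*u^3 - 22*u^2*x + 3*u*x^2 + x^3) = 1/(6*u + x)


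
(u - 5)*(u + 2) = u^2 - 3*u - 10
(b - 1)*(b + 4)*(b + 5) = b^3 + 8*b^2 + 11*b - 20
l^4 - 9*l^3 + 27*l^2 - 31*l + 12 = (l - 4)*(l - 3)*(l - 1)^2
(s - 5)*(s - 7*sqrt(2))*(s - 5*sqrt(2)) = s^3 - 12*sqrt(2)*s^2 - 5*s^2 + 70*s + 60*sqrt(2)*s - 350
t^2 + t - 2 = (t - 1)*(t + 2)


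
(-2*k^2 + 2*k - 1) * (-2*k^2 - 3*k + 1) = 4*k^4 + 2*k^3 - 6*k^2 + 5*k - 1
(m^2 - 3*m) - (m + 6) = m^2 - 4*m - 6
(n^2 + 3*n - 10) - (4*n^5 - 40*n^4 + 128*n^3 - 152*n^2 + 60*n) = -4*n^5 + 40*n^4 - 128*n^3 + 153*n^2 - 57*n - 10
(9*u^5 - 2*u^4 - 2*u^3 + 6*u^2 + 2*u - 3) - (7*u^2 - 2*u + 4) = 9*u^5 - 2*u^4 - 2*u^3 - u^2 + 4*u - 7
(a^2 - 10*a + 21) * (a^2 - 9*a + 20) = a^4 - 19*a^3 + 131*a^2 - 389*a + 420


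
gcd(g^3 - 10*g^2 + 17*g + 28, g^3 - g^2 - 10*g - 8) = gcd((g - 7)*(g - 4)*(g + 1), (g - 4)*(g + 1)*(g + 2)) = g^2 - 3*g - 4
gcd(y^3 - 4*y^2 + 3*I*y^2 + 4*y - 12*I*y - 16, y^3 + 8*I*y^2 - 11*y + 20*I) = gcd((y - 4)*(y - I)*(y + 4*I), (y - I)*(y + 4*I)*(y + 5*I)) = y^2 + 3*I*y + 4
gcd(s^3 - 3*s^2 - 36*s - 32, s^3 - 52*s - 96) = s - 8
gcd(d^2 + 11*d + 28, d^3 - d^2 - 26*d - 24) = d + 4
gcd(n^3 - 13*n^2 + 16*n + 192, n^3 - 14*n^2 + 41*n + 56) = n - 8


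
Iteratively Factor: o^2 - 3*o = (o - 3)*(o)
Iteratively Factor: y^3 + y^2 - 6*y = (y)*(y^2 + y - 6) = y*(y - 2)*(y + 3)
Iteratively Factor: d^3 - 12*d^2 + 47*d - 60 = (d - 5)*(d^2 - 7*d + 12) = (d - 5)*(d - 3)*(d - 4)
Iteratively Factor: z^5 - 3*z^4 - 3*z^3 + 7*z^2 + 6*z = (z)*(z^4 - 3*z^3 - 3*z^2 + 7*z + 6) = z*(z - 2)*(z^3 - z^2 - 5*z - 3) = z*(z - 2)*(z + 1)*(z^2 - 2*z - 3) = z*(z - 3)*(z - 2)*(z + 1)*(z + 1)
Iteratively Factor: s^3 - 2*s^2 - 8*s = (s - 4)*(s^2 + 2*s) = (s - 4)*(s + 2)*(s)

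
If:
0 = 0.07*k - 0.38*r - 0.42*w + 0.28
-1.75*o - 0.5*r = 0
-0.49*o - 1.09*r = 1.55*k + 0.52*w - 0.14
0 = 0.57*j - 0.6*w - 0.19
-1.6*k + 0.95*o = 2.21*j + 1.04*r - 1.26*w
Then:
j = -6.04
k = -2.18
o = -2.01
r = 7.02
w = -6.05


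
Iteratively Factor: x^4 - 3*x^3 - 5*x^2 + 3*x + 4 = (x + 1)*(x^3 - 4*x^2 - x + 4) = (x - 4)*(x + 1)*(x^2 - 1) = (x - 4)*(x - 1)*(x + 1)*(x + 1)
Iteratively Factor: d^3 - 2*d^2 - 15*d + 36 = (d + 4)*(d^2 - 6*d + 9) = (d - 3)*(d + 4)*(d - 3)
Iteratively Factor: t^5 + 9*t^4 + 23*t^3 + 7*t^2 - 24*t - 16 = (t + 1)*(t^4 + 8*t^3 + 15*t^2 - 8*t - 16) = (t + 1)^2*(t^3 + 7*t^2 + 8*t - 16) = (t + 1)^2*(t + 4)*(t^2 + 3*t - 4) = (t + 1)^2*(t + 4)^2*(t - 1)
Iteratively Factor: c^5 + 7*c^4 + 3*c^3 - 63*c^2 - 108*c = (c)*(c^4 + 7*c^3 + 3*c^2 - 63*c - 108) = c*(c - 3)*(c^3 + 10*c^2 + 33*c + 36) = c*(c - 3)*(c + 3)*(c^2 + 7*c + 12) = c*(c - 3)*(c + 3)*(c + 4)*(c + 3)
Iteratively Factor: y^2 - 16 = (y + 4)*(y - 4)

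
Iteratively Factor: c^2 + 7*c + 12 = (c + 3)*(c + 4)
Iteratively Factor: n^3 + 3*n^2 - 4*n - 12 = (n + 3)*(n^2 - 4) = (n + 2)*(n + 3)*(n - 2)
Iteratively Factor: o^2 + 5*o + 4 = (o + 1)*(o + 4)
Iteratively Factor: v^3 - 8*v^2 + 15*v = (v - 3)*(v^2 - 5*v) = (v - 5)*(v - 3)*(v)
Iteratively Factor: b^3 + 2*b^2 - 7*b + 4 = (b + 4)*(b^2 - 2*b + 1) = (b - 1)*(b + 4)*(b - 1)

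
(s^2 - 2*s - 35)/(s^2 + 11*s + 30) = (s - 7)/(s + 6)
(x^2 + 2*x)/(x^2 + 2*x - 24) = x*(x + 2)/(x^2 + 2*x - 24)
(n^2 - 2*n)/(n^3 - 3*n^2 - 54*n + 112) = n/(n^2 - n - 56)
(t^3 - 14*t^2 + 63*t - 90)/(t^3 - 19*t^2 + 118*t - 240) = (t - 3)/(t - 8)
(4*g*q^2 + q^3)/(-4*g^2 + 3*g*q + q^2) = q^2/(-g + q)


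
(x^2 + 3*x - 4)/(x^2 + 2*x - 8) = (x - 1)/(x - 2)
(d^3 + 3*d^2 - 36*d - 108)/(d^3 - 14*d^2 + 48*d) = (d^2 + 9*d + 18)/(d*(d - 8))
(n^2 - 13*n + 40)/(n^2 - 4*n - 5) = (n - 8)/(n + 1)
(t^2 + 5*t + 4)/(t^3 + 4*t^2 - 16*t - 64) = (t + 1)/(t^2 - 16)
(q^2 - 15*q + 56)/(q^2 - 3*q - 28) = (q - 8)/(q + 4)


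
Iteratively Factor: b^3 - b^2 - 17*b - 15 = (b + 1)*(b^2 - 2*b - 15) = (b - 5)*(b + 1)*(b + 3)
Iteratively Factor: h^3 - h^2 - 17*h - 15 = (h - 5)*(h^2 + 4*h + 3) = (h - 5)*(h + 1)*(h + 3)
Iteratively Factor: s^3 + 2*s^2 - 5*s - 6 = (s + 3)*(s^2 - s - 2) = (s - 2)*(s + 3)*(s + 1)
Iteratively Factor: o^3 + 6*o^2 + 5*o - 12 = (o + 4)*(o^2 + 2*o - 3) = (o - 1)*(o + 4)*(o + 3)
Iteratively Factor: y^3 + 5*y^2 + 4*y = (y + 4)*(y^2 + y) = (y + 1)*(y + 4)*(y)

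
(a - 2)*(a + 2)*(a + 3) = a^3 + 3*a^2 - 4*a - 12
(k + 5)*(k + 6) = k^2 + 11*k + 30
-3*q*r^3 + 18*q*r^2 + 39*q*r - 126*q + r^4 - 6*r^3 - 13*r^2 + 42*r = (-3*q + r)*(r - 7)*(r - 2)*(r + 3)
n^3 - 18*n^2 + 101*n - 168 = (n - 8)*(n - 7)*(n - 3)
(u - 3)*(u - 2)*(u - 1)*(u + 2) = u^4 - 4*u^3 - u^2 + 16*u - 12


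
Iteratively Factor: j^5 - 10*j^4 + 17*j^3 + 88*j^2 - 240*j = (j - 5)*(j^4 - 5*j^3 - 8*j^2 + 48*j) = (j - 5)*(j - 4)*(j^3 - j^2 - 12*j) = j*(j - 5)*(j - 4)*(j^2 - j - 12) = j*(j - 5)*(j - 4)*(j + 3)*(j - 4)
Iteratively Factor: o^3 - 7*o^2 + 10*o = (o)*(o^2 - 7*o + 10) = o*(o - 2)*(o - 5)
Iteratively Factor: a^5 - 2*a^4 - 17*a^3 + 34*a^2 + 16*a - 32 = (a - 1)*(a^4 - a^3 - 18*a^2 + 16*a + 32) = (a - 1)*(a + 1)*(a^3 - 2*a^2 - 16*a + 32) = (a - 4)*(a - 1)*(a + 1)*(a^2 + 2*a - 8) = (a - 4)*(a - 2)*(a - 1)*(a + 1)*(a + 4)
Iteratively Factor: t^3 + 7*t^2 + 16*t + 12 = (t + 2)*(t^2 + 5*t + 6) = (t + 2)*(t + 3)*(t + 2)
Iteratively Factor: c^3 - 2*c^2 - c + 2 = (c - 1)*(c^2 - c - 2) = (c - 2)*(c - 1)*(c + 1)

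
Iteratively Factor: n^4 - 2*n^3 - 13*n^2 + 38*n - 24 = (n - 3)*(n^3 + n^2 - 10*n + 8) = (n - 3)*(n - 2)*(n^2 + 3*n - 4) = (n - 3)*(n - 2)*(n - 1)*(n + 4)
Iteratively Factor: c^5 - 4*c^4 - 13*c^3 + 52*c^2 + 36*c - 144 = (c + 3)*(c^4 - 7*c^3 + 8*c^2 + 28*c - 48) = (c - 4)*(c + 3)*(c^3 - 3*c^2 - 4*c + 12) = (c - 4)*(c - 3)*(c + 3)*(c^2 - 4) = (c - 4)*(c - 3)*(c + 2)*(c + 3)*(c - 2)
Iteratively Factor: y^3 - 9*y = (y + 3)*(y^2 - 3*y) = y*(y + 3)*(y - 3)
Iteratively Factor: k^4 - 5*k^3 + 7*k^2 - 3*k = (k)*(k^3 - 5*k^2 + 7*k - 3) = k*(k - 3)*(k^2 - 2*k + 1) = k*(k - 3)*(k - 1)*(k - 1)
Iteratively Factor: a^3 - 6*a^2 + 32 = (a - 4)*(a^2 - 2*a - 8) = (a - 4)^2*(a + 2)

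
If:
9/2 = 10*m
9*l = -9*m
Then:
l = -9/20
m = 9/20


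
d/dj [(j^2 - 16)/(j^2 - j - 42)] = (-j^2 - 52*j - 16)/(j^4 - 2*j^3 - 83*j^2 + 84*j + 1764)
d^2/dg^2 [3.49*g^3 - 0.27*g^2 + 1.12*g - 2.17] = 20.94*g - 0.54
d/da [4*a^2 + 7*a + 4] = 8*a + 7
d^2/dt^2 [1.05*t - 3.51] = 0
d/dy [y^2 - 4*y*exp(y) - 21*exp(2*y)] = -4*y*exp(y) + 2*y - 42*exp(2*y) - 4*exp(y)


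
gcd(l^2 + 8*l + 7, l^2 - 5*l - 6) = l + 1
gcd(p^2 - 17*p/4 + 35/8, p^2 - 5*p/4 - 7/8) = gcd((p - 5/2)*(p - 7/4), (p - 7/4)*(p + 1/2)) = p - 7/4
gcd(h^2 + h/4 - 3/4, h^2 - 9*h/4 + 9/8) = h - 3/4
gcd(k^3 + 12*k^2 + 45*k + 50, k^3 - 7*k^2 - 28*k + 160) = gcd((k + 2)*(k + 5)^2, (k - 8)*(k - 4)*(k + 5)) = k + 5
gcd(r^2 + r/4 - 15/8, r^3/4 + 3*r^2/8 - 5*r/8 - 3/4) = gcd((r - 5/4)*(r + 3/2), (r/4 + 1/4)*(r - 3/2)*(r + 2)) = 1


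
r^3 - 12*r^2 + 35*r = r*(r - 7)*(r - 5)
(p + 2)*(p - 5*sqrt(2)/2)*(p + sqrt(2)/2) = p^3 - 2*sqrt(2)*p^2 + 2*p^2 - 4*sqrt(2)*p - 5*p/2 - 5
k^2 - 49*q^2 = (k - 7*q)*(k + 7*q)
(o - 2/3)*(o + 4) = o^2 + 10*o/3 - 8/3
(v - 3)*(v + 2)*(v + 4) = v^3 + 3*v^2 - 10*v - 24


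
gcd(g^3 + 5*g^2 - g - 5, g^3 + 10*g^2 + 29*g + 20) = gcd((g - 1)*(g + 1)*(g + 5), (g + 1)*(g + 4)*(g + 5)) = g^2 + 6*g + 5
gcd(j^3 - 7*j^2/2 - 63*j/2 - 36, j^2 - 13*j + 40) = j - 8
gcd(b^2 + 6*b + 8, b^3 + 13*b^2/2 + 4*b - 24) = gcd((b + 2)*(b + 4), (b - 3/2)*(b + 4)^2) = b + 4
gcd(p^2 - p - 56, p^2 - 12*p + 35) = 1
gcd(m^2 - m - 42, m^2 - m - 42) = m^2 - m - 42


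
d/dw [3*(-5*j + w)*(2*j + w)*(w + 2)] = -30*j^2 - 18*j*w - 18*j + 9*w^2 + 12*w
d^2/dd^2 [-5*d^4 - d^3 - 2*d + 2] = 6*d*(-10*d - 1)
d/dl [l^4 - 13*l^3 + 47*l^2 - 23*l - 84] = 4*l^3 - 39*l^2 + 94*l - 23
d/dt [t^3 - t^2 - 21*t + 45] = 3*t^2 - 2*t - 21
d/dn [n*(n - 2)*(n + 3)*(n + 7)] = 4*n^3 + 24*n^2 + 2*n - 42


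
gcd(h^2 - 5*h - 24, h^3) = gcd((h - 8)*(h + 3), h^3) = 1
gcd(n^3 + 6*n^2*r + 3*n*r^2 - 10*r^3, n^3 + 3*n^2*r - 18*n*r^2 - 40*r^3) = n^2 + 7*n*r + 10*r^2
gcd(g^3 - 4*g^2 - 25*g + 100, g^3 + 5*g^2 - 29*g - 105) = g - 5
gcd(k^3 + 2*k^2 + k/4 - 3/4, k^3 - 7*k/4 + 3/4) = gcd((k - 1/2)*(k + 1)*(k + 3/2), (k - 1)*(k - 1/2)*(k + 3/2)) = k^2 + k - 3/4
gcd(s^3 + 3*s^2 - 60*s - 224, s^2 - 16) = s + 4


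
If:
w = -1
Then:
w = -1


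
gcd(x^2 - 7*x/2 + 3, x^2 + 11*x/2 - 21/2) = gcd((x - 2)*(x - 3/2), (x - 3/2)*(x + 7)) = x - 3/2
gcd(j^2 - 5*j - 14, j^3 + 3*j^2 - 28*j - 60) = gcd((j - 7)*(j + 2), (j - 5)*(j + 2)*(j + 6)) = j + 2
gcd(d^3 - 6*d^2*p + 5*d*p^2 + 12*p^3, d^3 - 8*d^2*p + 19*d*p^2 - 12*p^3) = d^2 - 7*d*p + 12*p^2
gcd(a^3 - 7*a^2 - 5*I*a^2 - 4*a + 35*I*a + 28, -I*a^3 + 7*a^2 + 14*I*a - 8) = 1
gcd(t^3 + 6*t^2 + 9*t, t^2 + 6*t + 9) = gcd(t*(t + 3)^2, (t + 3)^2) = t^2 + 6*t + 9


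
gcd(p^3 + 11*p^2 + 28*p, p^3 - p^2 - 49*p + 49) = p + 7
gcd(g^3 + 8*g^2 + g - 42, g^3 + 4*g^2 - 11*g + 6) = 1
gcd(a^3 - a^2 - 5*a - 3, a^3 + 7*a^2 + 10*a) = 1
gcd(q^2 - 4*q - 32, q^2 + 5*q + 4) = q + 4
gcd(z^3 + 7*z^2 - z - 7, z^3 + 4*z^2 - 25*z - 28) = z^2 + 8*z + 7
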